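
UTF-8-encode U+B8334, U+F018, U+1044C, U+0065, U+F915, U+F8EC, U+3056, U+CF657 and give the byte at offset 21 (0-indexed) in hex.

U+B8334 → 4-byte form F2 B8 8C B4 at offsets 0–3.
U+F018 → 3-byte form EF 80 98 at offsets 4–6.
U+1044C → 4-byte form F0 90 91 8C at offsets 7–10.
U+0065 → 1-byte form 65 at offsets 11–11.
U+F915 → 3-byte form EF A4 95 at offsets 12–14.
U+F8EC → 3-byte form EF A3 AC at offsets 15–17.
U+3056 → 3-byte form E3 81 96 at offsets 18–20.
U+CF657 → 4-byte form F3 8F 99 97 at offsets 21–24.
Offset 21 falls in char 8's range; it's byte 1 of F3 8F 99 97 = 0xF3.

0xF3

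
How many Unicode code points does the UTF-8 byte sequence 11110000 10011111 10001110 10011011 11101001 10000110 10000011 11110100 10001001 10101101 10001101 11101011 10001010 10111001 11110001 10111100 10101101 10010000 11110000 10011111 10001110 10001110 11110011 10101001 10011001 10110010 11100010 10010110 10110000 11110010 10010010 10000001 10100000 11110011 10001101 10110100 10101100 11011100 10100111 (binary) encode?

11

Byte at offset 0: 0xF0 = 11110000 → 4-byte char (#1). Advance 4.
Byte at offset 4: 0xE9 = 11101001 → 3-byte char (#2). Advance 3.
Byte at offset 7: 0xF4 = 11110100 → 4-byte char (#3). Advance 4.
Byte at offset 11: 0xEB = 11101011 → 3-byte char (#4). Advance 3.
Byte at offset 14: 0xF1 = 11110001 → 4-byte char (#5). Advance 4.
Byte at offset 18: 0xF0 = 11110000 → 4-byte char (#6). Advance 4.
Byte at offset 22: 0xF3 = 11110011 → 4-byte char (#7). Advance 4.
Byte at offset 26: 0xE2 = 11100010 → 3-byte char (#8). Advance 3.
Byte at offset 29: 0xF2 = 11110010 → 4-byte char (#9). Advance 4.
Byte at offset 33: 0xF3 = 11110011 → 4-byte char (#10). Advance 4.
Byte at offset 37: 0xDC = 11011100 → 2-byte char (#11). Advance 2.
Reached end at offset 39 after 11 code points.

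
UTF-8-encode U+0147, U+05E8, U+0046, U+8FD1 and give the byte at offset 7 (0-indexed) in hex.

U+0147 → 2-byte form C5 87 at offsets 0–1.
U+05E8 → 2-byte form D7 A8 at offsets 2–3.
U+0046 → 1-byte form 46 at offsets 4–4.
U+8FD1 → 3-byte form E8 BF 91 at offsets 5–7.
Offset 7 falls in char 4's range; it's byte 3 of E8 BF 91 = 0x91.

0x91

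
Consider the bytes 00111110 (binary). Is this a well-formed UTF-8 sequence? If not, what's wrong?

valid

Leading byte 0x3E = 00111110 → 1-byte form.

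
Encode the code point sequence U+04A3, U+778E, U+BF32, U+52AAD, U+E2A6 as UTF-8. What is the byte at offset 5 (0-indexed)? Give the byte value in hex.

0xEB

U+04A3 → 2-byte form D2 A3 at offsets 0–1.
U+778E → 3-byte form E7 9E 8E at offsets 2–4.
U+BF32 → 3-byte form EB BC B2 at offsets 5–7.
Offset 5 falls in char 3's range; it's byte 1 of EB BC B2 = 0xEB.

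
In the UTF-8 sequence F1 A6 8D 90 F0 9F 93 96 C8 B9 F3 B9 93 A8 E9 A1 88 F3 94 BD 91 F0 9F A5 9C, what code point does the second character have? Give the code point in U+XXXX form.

U+1F4D6

Offset 0: leading byte 0xF1 = 11110001 → 4-byte char #1 = F1 A6 8D 90.
Offset 4: leading byte 0xF0 = 11110000 → 4-byte char #2 = F0 9F 93 96.
Leading byte 0xF0 = 11110000 matches 11110xxx → 4-byte sequence.
Byte 1: 0xF0 = 11110000, payload 000 (3 bits).
Byte 2: 0x9F = 10011111 (10xxxxxx ✓), payload 011111.
Byte 3: 0x93 = 10010011 (10xxxxxx ✓), payload 010011.
Byte 4: 0x96 = 10010110 (10xxxxxx ✓), payload 010110.
Concatenate: 000011111010011010110 = 0x1F4D6 (21 bits → U+1F4D6).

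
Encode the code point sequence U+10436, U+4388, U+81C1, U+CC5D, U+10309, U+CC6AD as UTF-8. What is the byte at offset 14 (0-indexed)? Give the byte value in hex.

U+10436 → 4-byte form F0 90 90 B6 at offsets 0–3.
U+4388 → 3-byte form E4 8E 88 at offsets 4–6.
U+81C1 → 3-byte form E8 87 81 at offsets 7–9.
U+CC5D → 3-byte form EC B1 9D at offsets 10–12.
U+10309 → 4-byte form F0 90 8C 89 at offsets 13–16.
Offset 14 falls in char 5's range; it's byte 2 of F0 90 8C 89 = 0x90.

0x90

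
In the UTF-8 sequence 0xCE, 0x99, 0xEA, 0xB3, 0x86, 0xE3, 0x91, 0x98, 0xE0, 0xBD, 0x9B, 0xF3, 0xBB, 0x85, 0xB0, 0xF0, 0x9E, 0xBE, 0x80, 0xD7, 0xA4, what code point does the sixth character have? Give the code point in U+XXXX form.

U+1EF80

Offset 0: leading byte 0xCE = 11001110 → 2-byte char #1 = CE 99.
Offset 2: leading byte 0xEA = 11101010 → 3-byte char #2 = EA B3 86.
Offset 5: leading byte 0xE3 = 11100011 → 3-byte char #3 = E3 91 98.
Offset 8: leading byte 0xE0 = 11100000 → 3-byte char #4 = E0 BD 9B.
Offset 11: leading byte 0xF3 = 11110011 → 4-byte char #5 = F3 BB 85 B0.
Offset 15: leading byte 0xF0 = 11110000 → 4-byte char #6 = F0 9E BE 80.
Leading byte 0xF0 = 11110000 matches 11110xxx → 4-byte sequence.
Byte 1: 0xF0 = 11110000, payload 000 (3 bits).
Byte 2: 0x9E = 10011110 (10xxxxxx ✓), payload 011110.
Byte 3: 0xBE = 10111110 (10xxxxxx ✓), payload 111110.
Byte 4: 0x80 = 10000000 (10xxxxxx ✓), payload 000000.
Concatenate: 000011110111110000000 = 0x1EF80 (21 bits → U+1EF80).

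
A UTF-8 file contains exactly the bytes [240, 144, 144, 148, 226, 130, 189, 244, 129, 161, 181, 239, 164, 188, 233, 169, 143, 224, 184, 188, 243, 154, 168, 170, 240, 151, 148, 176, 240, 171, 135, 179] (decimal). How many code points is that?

Byte at offset 0: 0xF0 = 11110000 → 4-byte char (#1). Advance 4.
Byte at offset 4: 0xE2 = 11100010 → 3-byte char (#2). Advance 3.
Byte at offset 7: 0xF4 = 11110100 → 4-byte char (#3). Advance 4.
Byte at offset 11: 0xEF = 11101111 → 3-byte char (#4). Advance 3.
Byte at offset 14: 0xE9 = 11101001 → 3-byte char (#5). Advance 3.
Byte at offset 17: 0xE0 = 11100000 → 3-byte char (#6). Advance 3.
Byte at offset 20: 0xF3 = 11110011 → 4-byte char (#7). Advance 4.
Byte at offset 24: 0xF0 = 11110000 → 4-byte char (#8). Advance 4.
Byte at offset 28: 0xF0 = 11110000 → 4-byte char (#9). Advance 4.
Reached end at offset 32 after 9 code points.

9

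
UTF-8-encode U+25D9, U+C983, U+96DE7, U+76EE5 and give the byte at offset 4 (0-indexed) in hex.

U+25D9 → 3-byte form E2 97 99 at offsets 0–2.
U+C983 → 3-byte form EC A6 83 at offsets 3–5.
Offset 4 falls in char 2's range; it's byte 2 of EC A6 83 = 0xA6.

0xA6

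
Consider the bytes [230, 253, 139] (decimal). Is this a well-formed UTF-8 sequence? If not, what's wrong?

Leading byte 0xE6 = 11100110 → 3-byte form.
Byte 2 is 0xFD = 11111101, which is not 10xxxxxx — expected a continuation byte.

invalid (non-continuation byte where continuation expected)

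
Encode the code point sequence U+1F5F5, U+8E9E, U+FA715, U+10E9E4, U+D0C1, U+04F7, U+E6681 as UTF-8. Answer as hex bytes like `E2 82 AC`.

U+1F5F5: 4-byte form → F0 9F 97 B5.
U+8E9E: 3-byte form → E8 BA 9E.
U+FA715: 4-byte form → F3 BA 9C 95.
U+10E9E4: 4-byte form → F4 8E A7 A4.
U+D0C1: 3-byte form → ED 83 81.
U+04F7: 2-byte form → D3 B7.
U+E6681: 4-byte form → F3 A6 9A 81.
Concatenated (24 bytes): F0 9F 97 B5 E8 BA 9E F3 BA 9C 95 F4 8E A7 A4 ED 83 81 D3 B7 F3 A6 9A 81.

F0 9F 97 B5 E8 BA 9E F3 BA 9C 95 F4 8E A7 A4 ED 83 81 D3 B7 F3 A6 9A 81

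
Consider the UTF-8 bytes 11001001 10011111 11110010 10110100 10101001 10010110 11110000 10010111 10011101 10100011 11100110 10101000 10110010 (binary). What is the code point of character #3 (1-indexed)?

Offset 0: leading byte 0xC9 = 11001001 → 2-byte char #1 = C9 9F.
Offset 2: leading byte 0xF2 = 11110010 → 4-byte char #2 = F2 B4 A9 96.
Offset 6: leading byte 0xF0 = 11110000 → 4-byte char #3 = F0 97 9D A3.
Leading byte 0xF0 = 11110000 matches 11110xxx → 4-byte sequence.
Byte 1: 0xF0 = 11110000, payload 000 (3 bits).
Byte 2: 0x97 = 10010111 (10xxxxxx ✓), payload 010111.
Byte 3: 0x9D = 10011101 (10xxxxxx ✓), payload 011101.
Byte 4: 0xA3 = 10100011 (10xxxxxx ✓), payload 100011.
Concatenate: 000010111011101100011 = 0x17763 (21 bits → U+17763).

U+17763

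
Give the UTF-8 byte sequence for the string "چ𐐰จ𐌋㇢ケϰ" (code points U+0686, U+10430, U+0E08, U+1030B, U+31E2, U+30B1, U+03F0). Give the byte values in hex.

DA 86 F0 90 90 B0 E0 B8 88 F0 90 8C 8B E3 87 A2 E3 82 B1 CF B0

U+0686: 2-byte form → DA 86.
U+10430: 4-byte form → F0 90 90 B0.
U+0E08: 3-byte form → E0 B8 88.
U+1030B: 4-byte form → F0 90 8C 8B.
U+31E2: 3-byte form → E3 87 A2.
U+30B1: 3-byte form → E3 82 B1.
U+03F0: 2-byte form → CF B0.
Concatenated (21 bytes): DA 86 F0 90 90 B0 E0 B8 88 F0 90 8C 8B E3 87 A2 E3 82 B1 CF B0.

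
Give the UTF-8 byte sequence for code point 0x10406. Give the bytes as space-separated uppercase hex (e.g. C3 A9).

U+10406 = 0x10406 = 66566 decimal. In range U+10000–U+10FFFF → 4-byte form: 11110xxx 10xxxxxx 10xxxxxx 10xxxxxx.
Binary (21 bits): 000010000010000000110.
Split 3+6+6+6: 000 | 010000 | 010000 | 000110.
Byte 1: 11110000 = 0xF0.
Byte 2: 10010000 = 0x90.
Byte 3: 10010000 = 0x90.
Byte 4: 10000110 = 0x86.

F0 90 90 86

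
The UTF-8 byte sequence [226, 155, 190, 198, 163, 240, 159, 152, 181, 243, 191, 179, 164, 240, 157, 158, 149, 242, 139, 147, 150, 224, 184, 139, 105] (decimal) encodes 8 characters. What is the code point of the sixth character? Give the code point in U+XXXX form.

U+8B4D6

Offset 0: leading byte 0xE2 = 11100010 → 3-byte char #1 = E2 9B BE.
Offset 3: leading byte 0xC6 = 11000110 → 2-byte char #2 = C6 A3.
Offset 5: leading byte 0xF0 = 11110000 → 4-byte char #3 = F0 9F 98 B5.
Offset 9: leading byte 0xF3 = 11110011 → 4-byte char #4 = F3 BF B3 A4.
Offset 13: leading byte 0xF0 = 11110000 → 4-byte char #5 = F0 9D 9E 95.
Offset 17: leading byte 0xF2 = 11110010 → 4-byte char #6 = F2 8B 93 96.
Leading byte 0xF2 = 11110010 matches 11110xxx → 4-byte sequence.
Byte 1: 0xF2 = 11110010, payload 010 (3 bits).
Byte 2: 0x8B = 10001011 (10xxxxxx ✓), payload 001011.
Byte 3: 0x93 = 10010011 (10xxxxxx ✓), payload 010011.
Byte 4: 0x96 = 10010110 (10xxxxxx ✓), payload 010110.
Concatenate: 010001011010011010110 = 0x8B4D6 (21 bits → U+8B4D6).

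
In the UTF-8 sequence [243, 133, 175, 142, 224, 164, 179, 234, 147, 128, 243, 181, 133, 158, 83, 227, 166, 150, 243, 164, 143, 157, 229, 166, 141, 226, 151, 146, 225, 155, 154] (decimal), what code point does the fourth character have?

Offset 0: leading byte 0xF3 = 11110011 → 4-byte char #1 = F3 85 AF 8E.
Offset 4: leading byte 0xE0 = 11100000 → 3-byte char #2 = E0 A4 B3.
Offset 7: leading byte 0xEA = 11101010 → 3-byte char #3 = EA 93 80.
Offset 10: leading byte 0xF3 = 11110011 → 4-byte char #4 = F3 B5 85 9E.
Leading byte 0xF3 = 11110011 matches 11110xxx → 4-byte sequence.
Byte 1: 0xF3 = 11110011, payload 011 (3 bits).
Byte 2: 0xB5 = 10110101 (10xxxxxx ✓), payload 110101.
Byte 3: 0x85 = 10000101 (10xxxxxx ✓), payload 000101.
Byte 4: 0x9E = 10011110 (10xxxxxx ✓), payload 011110.
Concatenate: 011110101000101011110 = 0xF515E (21 bits → U+F515E).

U+F515E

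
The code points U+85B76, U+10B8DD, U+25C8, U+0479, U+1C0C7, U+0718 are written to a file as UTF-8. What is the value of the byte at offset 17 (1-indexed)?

1-indexed offset 17 is 0-indexed offset 16.
U+85B76 → 4-byte form F2 85 AD B6 at offsets 0–3.
U+10B8DD → 4-byte form F4 8B A3 9D at offsets 4–7.
U+25C8 → 3-byte form E2 97 88 at offsets 8–10.
U+0479 → 2-byte form D1 B9 at offsets 11–12.
U+1C0C7 → 4-byte form F0 9C 83 87 at offsets 13–16.
Offset 16 falls in char 5's range; it's byte 4 of F0 9C 83 87 = 0x87.

0x87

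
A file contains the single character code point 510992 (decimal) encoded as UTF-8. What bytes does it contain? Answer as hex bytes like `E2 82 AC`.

U+7CC10 = 0x7CC10 = 510992 decimal. In range U+10000–U+10FFFF → 4-byte form: 11110xxx 10xxxxxx 10xxxxxx 10xxxxxx.
Binary (21 bits): 001111100110000010000.
Split 3+6+6+6: 001 | 111100 | 110000 | 010000.
Byte 1: 11110001 = 0xF1.
Byte 2: 10111100 = 0xBC.
Byte 3: 10110000 = 0xB0.
Byte 4: 10010000 = 0x90.

F1 BC B0 90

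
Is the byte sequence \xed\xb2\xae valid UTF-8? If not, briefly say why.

invalid (encodes a surrogate (U+D800–U+DFFF))

Structurally a 3-byte sequence; payload = 0xDCAE.
But 0xDCAE is in U+D800–U+DFFF, the surrogate range. Surrogates are not Unicode scalar values and are forbidden in UTF-8.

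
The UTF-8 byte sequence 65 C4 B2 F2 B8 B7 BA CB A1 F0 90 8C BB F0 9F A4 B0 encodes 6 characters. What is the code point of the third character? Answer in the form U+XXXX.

U+B8DFA

Offset 0: leading byte 0x65 = 01100101 → 1-byte char #1 = 65.
Offset 1: leading byte 0xC4 = 11000100 → 2-byte char #2 = C4 B2.
Offset 3: leading byte 0xF2 = 11110010 → 4-byte char #3 = F2 B8 B7 BA.
Leading byte 0xF2 = 11110010 matches 11110xxx → 4-byte sequence.
Byte 1: 0xF2 = 11110010, payload 010 (3 bits).
Byte 2: 0xB8 = 10111000 (10xxxxxx ✓), payload 111000.
Byte 3: 0xB7 = 10110111 (10xxxxxx ✓), payload 110111.
Byte 4: 0xBA = 10111010 (10xxxxxx ✓), payload 111010.
Concatenate: 010111000110111111010 = 0xB8DFA (21 bits → U+B8DFA).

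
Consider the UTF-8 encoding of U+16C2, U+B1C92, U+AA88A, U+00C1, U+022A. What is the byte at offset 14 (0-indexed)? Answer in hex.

U+16C2 → 3-byte form E1 9B 82 at offsets 0–2.
U+B1C92 → 4-byte form F2 B1 B2 92 at offsets 3–6.
U+AA88A → 4-byte form F2 AA A2 8A at offsets 7–10.
U+00C1 → 2-byte form C3 81 at offsets 11–12.
U+022A → 2-byte form C8 AA at offsets 13–14.
Offset 14 falls in char 5's range; it's byte 2 of C8 AA = 0xAA.

0xAA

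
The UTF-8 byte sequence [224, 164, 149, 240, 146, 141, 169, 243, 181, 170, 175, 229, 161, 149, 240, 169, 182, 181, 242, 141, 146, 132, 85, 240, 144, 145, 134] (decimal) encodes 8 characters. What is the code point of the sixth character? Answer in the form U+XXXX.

Offset 0: leading byte 0xE0 = 11100000 → 3-byte char #1 = E0 A4 95.
Offset 3: leading byte 0xF0 = 11110000 → 4-byte char #2 = F0 92 8D A9.
Offset 7: leading byte 0xF3 = 11110011 → 4-byte char #3 = F3 B5 AA AF.
Offset 11: leading byte 0xE5 = 11100101 → 3-byte char #4 = E5 A1 95.
Offset 14: leading byte 0xF0 = 11110000 → 4-byte char #5 = F0 A9 B6 B5.
Offset 18: leading byte 0xF2 = 11110010 → 4-byte char #6 = F2 8D 92 84.
Leading byte 0xF2 = 11110010 matches 11110xxx → 4-byte sequence.
Byte 1: 0xF2 = 11110010, payload 010 (3 bits).
Byte 2: 0x8D = 10001101 (10xxxxxx ✓), payload 001101.
Byte 3: 0x92 = 10010010 (10xxxxxx ✓), payload 010010.
Byte 4: 0x84 = 10000100 (10xxxxxx ✓), payload 000100.
Concatenate: 010001101010010000100 = 0x8D484 (21 bits → U+8D484).

U+8D484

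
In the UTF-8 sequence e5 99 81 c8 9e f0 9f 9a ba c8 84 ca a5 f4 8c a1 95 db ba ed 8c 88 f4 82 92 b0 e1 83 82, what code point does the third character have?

U+1F6BA

Offset 0: leading byte 0xE5 = 11100101 → 3-byte char #1 = E5 99 81.
Offset 3: leading byte 0xC8 = 11001000 → 2-byte char #2 = C8 9E.
Offset 5: leading byte 0xF0 = 11110000 → 4-byte char #3 = F0 9F 9A BA.
Leading byte 0xF0 = 11110000 matches 11110xxx → 4-byte sequence.
Byte 1: 0xF0 = 11110000, payload 000 (3 bits).
Byte 2: 0x9F = 10011111 (10xxxxxx ✓), payload 011111.
Byte 3: 0x9A = 10011010 (10xxxxxx ✓), payload 011010.
Byte 4: 0xBA = 10111010 (10xxxxxx ✓), payload 111010.
Concatenate: 000011111011010111010 = 0x1F6BA (21 bits → U+1F6BA).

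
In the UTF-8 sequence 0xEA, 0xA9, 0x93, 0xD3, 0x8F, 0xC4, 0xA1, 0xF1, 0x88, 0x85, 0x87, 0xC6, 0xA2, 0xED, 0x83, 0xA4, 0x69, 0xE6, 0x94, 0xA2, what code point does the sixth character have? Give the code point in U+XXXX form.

Offset 0: leading byte 0xEA = 11101010 → 3-byte char #1 = EA A9 93.
Offset 3: leading byte 0xD3 = 11010011 → 2-byte char #2 = D3 8F.
Offset 5: leading byte 0xC4 = 11000100 → 2-byte char #3 = C4 A1.
Offset 7: leading byte 0xF1 = 11110001 → 4-byte char #4 = F1 88 85 87.
Offset 11: leading byte 0xC6 = 11000110 → 2-byte char #5 = C6 A2.
Offset 13: leading byte 0xED = 11101101 → 3-byte char #6 = ED 83 A4.
Leading byte 0xED = 11101101 matches 1110xxxx → 3-byte sequence.
Byte 1: 0xED = 11101101, payload 1101 (4 bits).
Byte 2: 0x83 = 10000011 (10xxxxxx ✓), payload 000011.
Byte 3: 0xA4 = 10100100 (10xxxxxx ✓), payload 100100.
Concatenate: 1101000011100100 = 0xD0E4 (16 bits → U+D0E4).

U+D0E4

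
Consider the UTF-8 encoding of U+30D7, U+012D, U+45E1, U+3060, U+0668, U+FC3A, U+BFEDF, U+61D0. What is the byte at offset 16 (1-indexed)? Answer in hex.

0xBA

1-indexed offset 16 is 0-indexed offset 15.
U+30D7 → 3-byte form E3 83 97 at offsets 0–2.
U+012D → 2-byte form C4 AD at offsets 3–4.
U+45E1 → 3-byte form E4 97 A1 at offsets 5–7.
U+3060 → 3-byte form E3 81 A0 at offsets 8–10.
U+0668 → 2-byte form D9 A8 at offsets 11–12.
U+FC3A → 3-byte form EF B0 BA at offsets 13–15.
Offset 15 falls in char 6's range; it's byte 3 of EF B0 BA = 0xBA.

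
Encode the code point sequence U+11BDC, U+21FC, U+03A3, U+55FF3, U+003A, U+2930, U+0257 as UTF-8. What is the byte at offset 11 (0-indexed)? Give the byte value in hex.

0xBF

U+11BDC → 4-byte form F0 91 AF 9C at offsets 0–3.
U+21FC → 3-byte form E2 87 BC at offsets 4–6.
U+03A3 → 2-byte form CE A3 at offsets 7–8.
U+55FF3 → 4-byte form F1 95 BF B3 at offsets 9–12.
Offset 11 falls in char 4's range; it's byte 3 of F1 95 BF B3 = 0xBF.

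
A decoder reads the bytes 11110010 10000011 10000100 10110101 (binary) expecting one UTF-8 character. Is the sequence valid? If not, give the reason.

Leading byte 0xF2 = 11110010 → 4-byte form.
Continuation bytes 0x83=10000011, 0x84=10000100, 0xB5=10110101 all match 10xxxxxx.
Decoded value 0x83135 is ≥ 0x10000 (shortest form) and not a surrogate.

valid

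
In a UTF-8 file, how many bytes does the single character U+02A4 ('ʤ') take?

U+02A4 = 0x2A4. UTF-8 uses 1 byte below 0x80, 2 below 0x800, 3 below 0x10000, 4 up to 0x10FFFF. 0x2A4 is in U+0080–U+07FF → 2 bytes.

2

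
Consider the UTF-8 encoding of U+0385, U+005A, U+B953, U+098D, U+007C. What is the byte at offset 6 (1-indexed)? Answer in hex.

0x93

1-indexed offset 6 is 0-indexed offset 5.
U+0385 → 2-byte form CE 85 at offsets 0–1.
U+005A → 1-byte form 5A at offsets 2–2.
U+B953 → 3-byte form EB A5 93 at offsets 3–5.
Offset 5 falls in char 3's range; it's byte 3 of EB A5 93 = 0x93.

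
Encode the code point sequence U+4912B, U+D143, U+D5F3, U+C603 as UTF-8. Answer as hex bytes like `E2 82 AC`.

F1 89 84 AB ED 85 83 ED 97 B3 EC 98 83

U+4912B: 4-byte form → F1 89 84 AB.
U+D143: 3-byte form → ED 85 83.
U+D5F3: 3-byte form → ED 97 B3.
U+C603: 3-byte form → EC 98 83.
Concatenated (13 bytes): F1 89 84 AB ED 85 83 ED 97 B3 EC 98 83.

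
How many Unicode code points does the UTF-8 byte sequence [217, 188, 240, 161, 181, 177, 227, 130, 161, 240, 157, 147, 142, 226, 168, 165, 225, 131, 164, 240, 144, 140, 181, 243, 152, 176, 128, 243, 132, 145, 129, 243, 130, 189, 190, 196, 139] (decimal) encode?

11

Byte at offset 0: 0xD9 = 11011001 → 2-byte char (#1). Advance 2.
Byte at offset 2: 0xF0 = 11110000 → 4-byte char (#2). Advance 4.
Byte at offset 6: 0xE3 = 11100011 → 3-byte char (#3). Advance 3.
Byte at offset 9: 0xF0 = 11110000 → 4-byte char (#4). Advance 4.
Byte at offset 13: 0xE2 = 11100010 → 3-byte char (#5). Advance 3.
Byte at offset 16: 0xE1 = 11100001 → 3-byte char (#6). Advance 3.
Byte at offset 19: 0xF0 = 11110000 → 4-byte char (#7). Advance 4.
Byte at offset 23: 0xF3 = 11110011 → 4-byte char (#8). Advance 4.
Byte at offset 27: 0xF3 = 11110011 → 4-byte char (#9). Advance 4.
Byte at offset 31: 0xF3 = 11110011 → 4-byte char (#10). Advance 4.
Byte at offset 35: 0xC4 = 11000100 → 2-byte char (#11). Advance 2.
Reached end at offset 37 after 11 code points.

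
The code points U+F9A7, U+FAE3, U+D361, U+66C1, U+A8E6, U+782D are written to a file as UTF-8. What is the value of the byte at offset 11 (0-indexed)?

U+F9A7 → 3-byte form EF A6 A7 at offsets 0–2.
U+FAE3 → 3-byte form EF AB A3 at offsets 3–5.
U+D361 → 3-byte form ED 8D A1 at offsets 6–8.
U+66C1 → 3-byte form E6 9B 81 at offsets 9–11.
Offset 11 falls in char 4's range; it's byte 3 of E6 9B 81 = 0x81.

0x81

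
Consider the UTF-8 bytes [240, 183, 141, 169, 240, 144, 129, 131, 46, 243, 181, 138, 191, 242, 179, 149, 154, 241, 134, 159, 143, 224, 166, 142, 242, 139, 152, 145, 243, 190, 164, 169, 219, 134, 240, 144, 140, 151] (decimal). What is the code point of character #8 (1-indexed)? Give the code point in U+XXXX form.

U+8B611

Offset 0: leading byte 0xF0 = 11110000 → 4-byte char #1 = F0 B7 8D A9.
Offset 4: leading byte 0xF0 = 11110000 → 4-byte char #2 = F0 90 81 83.
Offset 8: leading byte 0x2E = 00101110 → 1-byte char #3 = 2E.
Offset 9: leading byte 0xF3 = 11110011 → 4-byte char #4 = F3 B5 8A BF.
Offset 13: leading byte 0xF2 = 11110010 → 4-byte char #5 = F2 B3 95 9A.
Offset 17: leading byte 0xF1 = 11110001 → 4-byte char #6 = F1 86 9F 8F.
Offset 21: leading byte 0xE0 = 11100000 → 3-byte char #7 = E0 A6 8E.
Offset 24: leading byte 0xF2 = 11110010 → 4-byte char #8 = F2 8B 98 91.
Leading byte 0xF2 = 11110010 matches 11110xxx → 4-byte sequence.
Byte 1: 0xF2 = 11110010, payload 010 (3 bits).
Byte 2: 0x8B = 10001011 (10xxxxxx ✓), payload 001011.
Byte 3: 0x98 = 10011000 (10xxxxxx ✓), payload 011000.
Byte 4: 0x91 = 10010001 (10xxxxxx ✓), payload 010001.
Concatenate: 010001011011000010001 = 0x8B611 (21 bits → U+8B611).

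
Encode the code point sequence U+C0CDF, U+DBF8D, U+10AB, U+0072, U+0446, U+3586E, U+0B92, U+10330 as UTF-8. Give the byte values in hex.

U+C0CDF: 4-byte form → F3 80 B3 9F.
U+DBF8D: 4-byte form → F3 9B BE 8D.
U+10AB: 3-byte form → E1 82 AB.
U+0072: 1-byte form → 72.
U+0446: 2-byte form → D1 86.
U+3586E: 4-byte form → F0 B5 A1 AE.
U+0B92: 3-byte form → E0 AE 92.
U+10330: 4-byte form → F0 90 8C B0.
Concatenated (25 bytes): F3 80 B3 9F F3 9B BE 8D E1 82 AB 72 D1 86 F0 B5 A1 AE E0 AE 92 F0 90 8C B0.

F3 80 B3 9F F3 9B BE 8D E1 82 AB 72 D1 86 F0 B5 A1 AE E0 AE 92 F0 90 8C B0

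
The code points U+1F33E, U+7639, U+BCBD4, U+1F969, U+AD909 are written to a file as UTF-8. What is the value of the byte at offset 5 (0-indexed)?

U+1F33E → 4-byte form F0 9F 8C BE at offsets 0–3.
U+7639 → 3-byte form E7 98 B9 at offsets 4–6.
Offset 5 falls in char 2's range; it's byte 2 of E7 98 B9 = 0x98.

0x98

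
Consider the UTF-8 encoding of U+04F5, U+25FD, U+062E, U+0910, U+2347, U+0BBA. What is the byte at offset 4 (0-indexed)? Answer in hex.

0xBD

U+04F5 → 2-byte form D3 B5 at offsets 0–1.
U+25FD → 3-byte form E2 97 BD at offsets 2–4.
Offset 4 falls in char 2's range; it's byte 3 of E2 97 BD = 0xBD.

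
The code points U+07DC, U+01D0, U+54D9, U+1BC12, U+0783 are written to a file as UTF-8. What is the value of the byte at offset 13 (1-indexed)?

1-indexed offset 13 is 0-indexed offset 12.
U+07DC → 2-byte form DF 9C at offsets 0–1.
U+01D0 → 2-byte form C7 90 at offsets 2–3.
U+54D9 → 3-byte form E5 93 99 at offsets 4–6.
U+1BC12 → 4-byte form F0 9B B0 92 at offsets 7–10.
U+0783 → 2-byte form DE 83 at offsets 11–12.
Offset 12 falls in char 5's range; it's byte 2 of DE 83 = 0x83.

0x83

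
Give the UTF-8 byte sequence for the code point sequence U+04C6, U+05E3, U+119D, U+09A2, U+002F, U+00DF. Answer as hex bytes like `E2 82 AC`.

U+04C6: 2-byte form → D3 86.
U+05E3: 2-byte form → D7 A3.
U+119D: 3-byte form → E1 86 9D.
U+09A2: 3-byte form → E0 A6 A2.
U+002F: 1-byte form → 2F.
U+00DF: 2-byte form → C3 9F.
Concatenated (13 bytes): D3 86 D7 A3 E1 86 9D E0 A6 A2 2F C3 9F.

D3 86 D7 A3 E1 86 9D E0 A6 A2 2F C3 9F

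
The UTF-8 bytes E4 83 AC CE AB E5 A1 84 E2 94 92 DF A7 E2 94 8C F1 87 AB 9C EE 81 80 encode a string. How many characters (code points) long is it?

Byte at offset 0: 0xE4 = 11100100 → 3-byte char (#1). Advance 3.
Byte at offset 3: 0xCE = 11001110 → 2-byte char (#2). Advance 2.
Byte at offset 5: 0xE5 = 11100101 → 3-byte char (#3). Advance 3.
Byte at offset 8: 0xE2 = 11100010 → 3-byte char (#4). Advance 3.
Byte at offset 11: 0xDF = 11011111 → 2-byte char (#5). Advance 2.
Byte at offset 13: 0xE2 = 11100010 → 3-byte char (#6). Advance 3.
Byte at offset 16: 0xF1 = 11110001 → 4-byte char (#7). Advance 4.
Byte at offset 20: 0xEE = 11101110 → 3-byte char (#8). Advance 3.
Reached end at offset 23 after 8 code points.

8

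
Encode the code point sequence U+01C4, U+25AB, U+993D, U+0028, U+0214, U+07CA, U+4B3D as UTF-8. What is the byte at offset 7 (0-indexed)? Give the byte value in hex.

U+01C4 → 2-byte form C7 84 at offsets 0–1.
U+25AB → 3-byte form E2 96 AB at offsets 2–4.
U+993D → 3-byte form E9 A4 BD at offsets 5–7.
Offset 7 falls in char 3's range; it's byte 3 of E9 A4 BD = 0xBD.

0xBD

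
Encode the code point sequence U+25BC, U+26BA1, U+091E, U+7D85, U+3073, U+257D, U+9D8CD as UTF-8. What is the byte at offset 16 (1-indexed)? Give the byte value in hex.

0xB3

1-indexed offset 16 is 0-indexed offset 15.
U+25BC → 3-byte form E2 96 BC at offsets 0–2.
U+26BA1 → 4-byte form F0 A6 AE A1 at offsets 3–6.
U+091E → 3-byte form E0 A4 9E at offsets 7–9.
U+7D85 → 3-byte form E7 B6 85 at offsets 10–12.
U+3073 → 3-byte form E3 81 B3 at offsets 13–15.
Offset 15 falls in char 5's range; it's byte 3 of E3 81 B3 = 0xB3.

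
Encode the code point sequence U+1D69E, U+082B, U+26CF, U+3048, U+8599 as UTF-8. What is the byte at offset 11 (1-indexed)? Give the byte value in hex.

0xE3

1-indexed offset 11 is 0-indexed offset 10.
U+1D69E → 4-byte form F0 9D 9A 9E at offsets 0–3.
U+082B → 3-byte form E0 A0 AB at offsets 4–6.
U+26CF → 3-byte form E2 9B 8F at offsets 7–9.
U+3048 → 3-byte form E3 81 88 at offsets 10–12.
Offset 10 falls in char 4's range; it's byte 1 of E3 81 88 = 0xE3.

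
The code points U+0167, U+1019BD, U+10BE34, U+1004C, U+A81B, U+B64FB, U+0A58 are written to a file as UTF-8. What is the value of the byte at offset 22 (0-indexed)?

U+0167 → 2-byte form C5 A7 at offsets 0–1.
U+1019BD → 4-byte form F4 81 A6 BD at offsets 2–5.
U+10BE34 → 4-byte form F4 8B B8 B4 at offsets 6–9.
U+1004C → 4-byte form F0 90 81 8C at offsets 10–13.
U+A81B → 3-byte form EA A0 9B at offsets 14–16.
U+B64FB → 4-byte form F2 B6 93 BB at offsets 17–20.
U+0A58 → 3-byte form E0 A9 98 at offsets 21–23.
Offset 22 falls in char 7's range; it's byte 2 of E0 A9 98 = 0xA9.

0xA9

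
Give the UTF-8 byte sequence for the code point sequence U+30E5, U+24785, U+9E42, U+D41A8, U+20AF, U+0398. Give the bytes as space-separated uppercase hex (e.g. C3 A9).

U+30E5: 3-byte form → E3 83 A5.
U+24785: 4-byte form → F0 A4 9E 85.
U+9E42: 3-byte form → E9 B9 82.
U+D41A8: 4-byte form → F3 94 86 A8.
U+20AF: 3-byte form → E2 82 AF.
U+0398: 2-byte form → CE 98.
Concatenated (19 bytes): E3 83 A5 F0 A4 9E 85 E9 B9 82 F3 94 86 A8 E2 82 AF CE 98.

E3 83 A5 F0 A4 9E 85 E9 B9 82 F3 94 86 A8 E2 82 AF CE 98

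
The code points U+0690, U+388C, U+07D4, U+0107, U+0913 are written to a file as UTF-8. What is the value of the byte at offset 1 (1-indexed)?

0xDA

1-indexed offset 1 is 0-indexed offset 0.
U+0690 → 2-byte form DA 90 at offsets 0–1.
Offset 0 falls in char 1's range; it's byte 1 of DA 90 = 0xDA.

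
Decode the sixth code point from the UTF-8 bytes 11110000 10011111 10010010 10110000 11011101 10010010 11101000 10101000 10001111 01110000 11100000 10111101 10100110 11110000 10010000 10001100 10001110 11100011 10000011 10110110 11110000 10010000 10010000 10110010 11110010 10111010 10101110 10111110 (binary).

Offset 0: leading byte 0xF0 = 11110000 → 4-byte char #1 = F0 9F 92 B0.
Offset 4: leading byte 0xDD = 11011101 → 2-byte char #2 = DD 92.
Offset 6: leading byte 0xE8 = 11101000 → 3-byte char #3 = E8 A8 8F.
Offset 9: leading byte 0x70 = 01110000 → 1-byte char #4 = 70.
Offset 10: leading byte 0xE0 = 11100000 → 3-byte char #5 = E0 BD A6.
Offset 13: leading byte 0xF0 = 11110000 → 4-byte char #6 = F0 90 8C 8E.
Leading byte 0xF0 = 11110000 matches 11110xxx → 4-byte sequence.
Byte 1: 0xF0 = 11110000, payload 000 (3 bits).
Byte 2: 0x90 = 10010000 (10xxxxxx ✓), payload 010000.
Byte 3: 0x8C = 10001100 (10xxxxxx ✓), payload 001100.
Byte 4: 0x8E = 10001110 (10xxxxxx ✓), payload 001110.
Concatenate: 000010000001100001110 = 0x1030E (21 bits → U+1030E).

U+1030E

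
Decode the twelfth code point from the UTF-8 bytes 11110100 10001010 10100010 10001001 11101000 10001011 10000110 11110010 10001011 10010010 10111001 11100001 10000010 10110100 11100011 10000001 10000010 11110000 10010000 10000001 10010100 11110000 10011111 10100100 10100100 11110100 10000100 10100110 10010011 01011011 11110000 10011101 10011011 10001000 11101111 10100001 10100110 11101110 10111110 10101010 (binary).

Offset 0: leading byte 0xF4 = 11110100 → 4-byte char #1 = F4 8A A2 89.
Offset 4: leading byte 0xE8 = 11101000 → 3-byte char #2 = E8 8B 86.
Offset 7: leading byte 0xF2 = 11110010 → 4-byte char #3 = F2 8B 92 B9.
Offset 11: leading byte 0xE1 = 11100001 → 3-byte char #4 = E1 82 B4.
Offset 14: leading byte 0xE3 = 11100011 → 3-byte char #5 = E3 81 82.
Offset 17: leading byte 0xF0 = 11110000 → 4-byte char #6 = F0 90 81 94.
Offset 21: leading byte 0xF0 = 11110000 → 4-byte char #7 = F0 9F A4 A4.
Offset 25: leading byte 0xF4 = 11110100 → 4-byte char #8 = F4 84 A6 93.
Offset 29: leading byte 0x5B = 01011011 → 1-byte char #9 = 5B.
Offset 30: leading byte 0xF0 = 11110000 → 4-byte char #10 = F0 9D 9B 88.
Offset 34: leading byte 0xEF = 11101111 → 3-byte char #11 = EF A1 A6.
Offset 37: leading byte 0xEE = 11101110 → 3-byte char #12 = EE BE AA.
Leading byte 0xEE = 11101110 matches 1110xxxx → 3-byte sequence.
Byte 1: 0xEE = 11101110, payload 1110 (4 bits).
Byte 2: 0xBE = 10111110 (10xxxxxx ✓), payload 111110.
Byte 3: 0xAA = 10101010 (10xxxxxx ✓), payload 101010.
Concatenate: 1110111110101010 = 0xEFAA (16 bits → U+EFAA).

U+EFAA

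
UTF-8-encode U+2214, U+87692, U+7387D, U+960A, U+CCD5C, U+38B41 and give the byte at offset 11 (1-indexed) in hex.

1-indexed offset 11 is 0-indexed offset 10.
U+2214 → 3-byte form E2 88 94 at offsets 0–2.
U+87692 → 4-byte form F2 87 9A 92 at offsets 3–6.
U+7387D → 4-byte form F1 B3 A1 BD at offsets 7–10.
Offset 10 falls in char 3's range; it's byte 4 of F1 B3 A1 BD = 0xBD.

0xBD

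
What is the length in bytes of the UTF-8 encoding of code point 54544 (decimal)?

U+D510 = 0xD510. UTF-8 uses 1 byte below 0x80, 2 below 0x800, 3 below 0x10000, 4 up to 0x10FFFF. 0xD510 is in U+0800–U+FFFF → 3 bytes.

3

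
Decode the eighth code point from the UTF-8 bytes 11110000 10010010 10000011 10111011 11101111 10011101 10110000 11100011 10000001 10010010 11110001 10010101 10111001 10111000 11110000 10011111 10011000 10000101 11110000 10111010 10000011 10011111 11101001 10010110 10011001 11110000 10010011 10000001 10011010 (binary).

Offset 0: leading byte 0xF0 = 11110000 → 4-byte char #1 = F0 92 83 BB.
Offset 4: leading byte 0xEF = 11101111 → 3-byte char #2 = EF 9D B0.
Offset 7: leading byte 0xE3 = 11100011 → 3-byte char #3 = E3 81 92.
Offset 10: leading byte 0xF1 = 11110001 → 4-byte char #4 = F1 95 B9 B8.
Offset 14: leading byte 0xF0 = 11110000 → 4-byte char #5 = F0 9F 98 85.
Offset 18: leading byte 0xF0 = 11110000 → 4-byte char #6 = F0 BA 83 9F.
Offset 22: leading byte 0xE9 = 11101001 → 3-byte char #7 = E9 96 99.
Offset 25: leading byte 0xF0 = 11110000 → 4-byte char #8 = F0 93 81 9A.
Leading byte 0xF0 = 11110000 matches 11110xxx → 4-byte sequence.
Byte 1: 0xF0 = 11110000, payload 000 (3 bits).
Byte 2: 0x93 = 10010011 (10xxxxxx ✓), payload 010011.
Byte 3: 0x81 = 10000001 (10xxxxxx ✓), payload 000001.
Byte 4: 0x9A = 10011010 (10xxxxxx ✓), payload 011010.
Concatenate: 000010011000001011010 = 0x1305A (21 bits → U+1305A).

U+1305A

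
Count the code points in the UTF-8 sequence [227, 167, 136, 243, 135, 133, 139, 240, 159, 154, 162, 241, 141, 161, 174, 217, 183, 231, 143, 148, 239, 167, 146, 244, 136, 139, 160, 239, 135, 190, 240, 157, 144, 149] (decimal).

10

Byte at offset 0: 0xE3 = 11100011 → 3-byte char (#1). Advance 3.
Byte at offset 3: 0xF3 = 11110011 → 4-byte char (#2). Advance 4.
Byte at offset 7: 0xF0 = 11110000 → 4-byte char (#3). Advance 4.
Byte at offset 11: 0xF1 = 11110001 → 4-byte char (#4). Advance 4.
Byte at offset 15: 0xD9 = 11011001 → 2-byte char (#5). Advance 2.
Byte at offset 17: 0xE7 = 11100111 → 3-byte char (#6). Advance 3.
Byte at offset 20: 0xEF = 11101111 → 3-byte char (#7). Advance 3.
Byte at offset 23: 0xF4 = 11110100 → 4-byte char (#8). Advance 4.
Byte at offset 27: 0xEF = 11101111 → 3-byte char (#9). Advance 3.
Byte at offset 30: 0xF0 = 11110000 → 4-byte char (#10). Advance 4.
Reached end at offset 34 after 10 code points.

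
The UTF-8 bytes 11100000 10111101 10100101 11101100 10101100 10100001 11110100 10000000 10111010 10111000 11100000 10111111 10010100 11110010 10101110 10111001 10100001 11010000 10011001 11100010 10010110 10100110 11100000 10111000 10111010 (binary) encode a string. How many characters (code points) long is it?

Byte at offset 0: 0xE0 = 11100000 → 3-byte char (#1). Advance 3.
Byte at offset 3: 0xEC = 11101100 → 3-byte char (#2). Advance 3.
Byte at offset 6: 0xF4 = 11110100 → 4-byte char (#3). Advance 4.
Byte at offset 10: 0xE0 = 11100000 → 3-byte char (#4). Advance 3.
Byte at offset 13: 0xF2 = 11110010 → 4-byte char (#5). Advance 4.
Byte at offset 17: 0xD0 = 11010000 → 2-byte char (#6). Advance 2.
Byte at offset 19: 0xE2 = 11100010 → 3-byte char (#7). Advance 3.
Byte at offset 22: 0xE0 = 11100000 → 3-byte char (#8). Advance 3.
Reached end at offset 25 after 8 code points.

8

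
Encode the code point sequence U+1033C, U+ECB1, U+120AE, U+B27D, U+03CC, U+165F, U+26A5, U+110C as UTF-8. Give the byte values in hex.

F0 90 8C BC EE B2 B1 F0 92 82 AE EB 89 BD CF 8C E1 99 9F E2 9A A5 E1 84 8C

U+1033C: 4-byte form → F0 90 8C BC.
U+ECB1: 3-byte form → EE B2 B1.
U+120AE: 4-byte form → F0 92 82 AE.
U+B27D: 3-byte form → EB 89 BD.
U+03CC: 2-byte form → CF 8C.
U+165F: 3-byte form → E1 99 9F.
U+26A5: 3-byte form → E2 9A A5.
U+110C: 3-byte form → E1 84 8C.
Concatenated (25 bytes): F0 90 8C BC EE B2 B1 F0 92 82 AE EB 89 BD CF 8C E1 99 9F E2 9A A5 E1 84 8C.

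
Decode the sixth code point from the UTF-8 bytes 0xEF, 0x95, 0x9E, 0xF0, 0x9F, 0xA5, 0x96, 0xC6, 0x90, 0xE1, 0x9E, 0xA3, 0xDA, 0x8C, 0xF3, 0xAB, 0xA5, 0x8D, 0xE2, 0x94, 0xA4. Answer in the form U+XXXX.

U+EB94D

Offset 0: leading byte 0xEF = 11101111 → 3-byte char #1 = EF 95 9E.
Offset 3: leading byte 0xF0 = 11110000 → 4-byte char #2 = F0 9F A5 96.
Offset 7: leading byte 0xC6 = 11000110 → 2-byte char #3 = C6 90.
Offset 9: leading byte 0xE1 = 11100001 → 3-byte char #4 = E1 9E A3.
Offset 12: leading byte 0xDA = 11011010 → 2-byte char #5 = DA 8C.
Offset 14: leading byte 0xF3 = 11110011 → 4-byte char #6 = F3 AB A5 8D.
Leading byte 0xF3 = 11110011 matches 11110xxx → 4-byte sequence.
Byte 1: 0xF3 = 11110011, payload 011 (3 bits).
Byte 2: 0xAB = 10101011 (10xxxxxx ✓), payload 101011.
Byte 3: 0xA5 = 10100101 (10xxxxxx ✓), payload 100101.
Byte 4: 0x8D = 10001101 (10xxxxxx ✓), payload 001101.
Concatenate: 011101011100101001101 = 0xEB94D (21 bits → U+EB94D).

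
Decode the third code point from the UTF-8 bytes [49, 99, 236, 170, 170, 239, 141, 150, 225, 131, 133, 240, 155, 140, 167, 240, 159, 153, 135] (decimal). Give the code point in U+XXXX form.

Offset 0: leading byte 0x31 = 00110001 → 1-byte char #1 = 31.
Offset 1: leading byte 0x63 = 01100011 → 1-byte char #2 = 63.
Offset 2: leading byte 0xEC = 11101100 → 3-byte char #3 = EC AA AA.
Leading byte 0xEC = 11101100 matches 1110xxxx → 3-byte sequence.
Byte 1: 0xEC = 11101100, payload 1100 (4 bits).
Byte 2: 0xAA = 10101010 (10xxxxxx ✓), payload 101010.
Byte 3: 0xAA = 10101010 (10xxxxxx ✓), payload 101010.
Concatenate: 1100101010101010 = 0xCAAA (16 bits → U+CAAA).

U+CAAA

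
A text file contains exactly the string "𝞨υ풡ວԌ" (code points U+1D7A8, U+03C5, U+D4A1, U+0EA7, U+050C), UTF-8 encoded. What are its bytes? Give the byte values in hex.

U+1D7A8: 4-byte form → F0 9D 9E A8.
U+03C5: 2-byte form → CF 85.
U+D4A1: 3-byte form → ED 92 A1.
U+0EA7: 3-byte form → E0 BA A7.
U+050C: 2-byte form → D4 8C.
Concatenated (14 bytes): F0 9D 9E A8 CF 85 ED 92 A1 E0 BA A7 D4 8C.

F0 9D 9E A8 CF 85 ED 92 A1 E0 BA A7 D4 8C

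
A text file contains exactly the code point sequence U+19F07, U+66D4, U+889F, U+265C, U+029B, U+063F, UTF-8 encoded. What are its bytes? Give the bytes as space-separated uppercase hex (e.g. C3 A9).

U+19F07: 4-byte form → F0 99 BC 87.
U+66D4: 3-byte form → E6 9B 94.
U+889F: 3-byte form → E8 A2 9F.
U+265C: 3-byte form → E2 99 9C.
U+029B: 2-byte form → CA 9B.
U+063F: 2-byte form → D8 BF.
Concatenated (17 bytes): F0 99 BC 87 E6 9B 94 E8 A2 9F E2 99 9C CA 9B D8 BF.

F0 99 BC 87 E6 9B 94 E8 A2 9F E2 99 9C CA 9B D8 BF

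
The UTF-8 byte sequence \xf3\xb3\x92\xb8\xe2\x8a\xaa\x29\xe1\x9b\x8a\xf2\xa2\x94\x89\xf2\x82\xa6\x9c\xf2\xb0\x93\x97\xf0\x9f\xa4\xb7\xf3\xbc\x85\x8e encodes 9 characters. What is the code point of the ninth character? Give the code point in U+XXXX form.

U+FC14E

Offset 0: leading byte 0xF3 = 11110011 → 4-byte char #1 = F3 B3 92 B8.
Offset 4: leading byte 0xE2 = 11100010 → 3-byte char #2 = E2 8A AA.
Offset 7: leading byte 0x29 = 00101001 → 1-byte char #3 = 29.
Offset 8: leading byte 0xE1 = 11100001 → 3-byte char #4 = E1 9B 8A.
Offset 11: leading byte 0xF2 = 11110010 → 4-byte char #5 = F2 A2 94 89.
Offset 15: leading byte 0xF2 = 11110010 → 4-byte char #6 = F2 82 A6 9C.
Offset 19: leading byte 0xF2 = 11110010 → 4-byte char #7 = F2 B0 93 97.
Offset 23: leading byte 0xF0 = 11110000 → 4-byte char #8 = F0 9F A4 B7.
Offset 27: leading byte 0xF3 = 11110011 → 4-byte char #9 = F3 BC 85 8E.
Leading byte 0xF3 = 11110011 matches 11110xxx → 4-byte sequence.
Byte 1: 0xF3 = 11110011, payload 011 (3 bits).
Byte 2: 0xBC = 10111100 (10xxxxxx ✓), payload 111100.
Byte 3: 0x85 = 10000101 (10xxxxxx ✓), payload 000101.
Byte 4: 0x8E = 10001110 (10xxxxxx ✓), payload 001110.
Concatenate: 011111100000101001110 = 0xFC14E (21 bits → U+FC14E).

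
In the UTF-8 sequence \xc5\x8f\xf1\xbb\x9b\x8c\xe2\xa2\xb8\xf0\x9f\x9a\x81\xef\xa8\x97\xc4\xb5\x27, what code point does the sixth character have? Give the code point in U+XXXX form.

Offset 0: leading byte 0xC5 = 11000101 → 2-byte char #1 = C5 8F.
Offset 2: leading byte 0xF1 = 11110001 → 4-byte char #2 = F1 BB 9B 8C.
Offset 6: leading byte 0xE2 = 11100010 → 3-byte char #3 = E2 A2 B8.
Offset 9: leading byte 0xF0 = 11110000 → 4-byte char #4 = F0 9F 9A 81.
Offset 13: leading byte 0xEF = 11101111 → 3-byte char #5 = EF A8 97.
Offset 16: leading byte 0xC4 = 11000100 → 2-byte char #6 = C4 B5.
Leading byte 0xC4 = 11000100 matches 110xxxxx → 2-byte sequence.
Byte 1: 0xC4 = 11000100, payload 00100 (5 bits).
Byte 2: 0xB5 = 10110101 (10xxxxxx ✓), payload 110101.
Concatenate: 00100110101 = 0x135 (11 bits → U+0135).

U+0135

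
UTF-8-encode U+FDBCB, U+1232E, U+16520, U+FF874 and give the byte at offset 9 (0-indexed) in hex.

0x96

U+FDBCB → 4-byte form F3 BD AF 8B at offsets 0–3.
U+1232E → 4-byte form F0 92 8C AE at offsets 4–7.
U+16520 → 4-byte form F0 96 94 A0 at offsets 8–11.
Offset 9 falls in char 3's range; it's byte 2 of F0 96 94 A0 = 0x96.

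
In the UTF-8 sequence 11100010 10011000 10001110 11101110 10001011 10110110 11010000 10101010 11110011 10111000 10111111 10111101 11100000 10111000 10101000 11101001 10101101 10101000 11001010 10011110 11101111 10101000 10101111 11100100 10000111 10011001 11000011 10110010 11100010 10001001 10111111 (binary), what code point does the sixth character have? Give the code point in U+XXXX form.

Offset 0: leading byte 0xE2 = 11100010 → 3-byte char #1 = E2 98 8E.
Offset 3: leading byte 0xEE = 11101110 → 3-byte char #2 = EE 8B B6.
Offset 6: leading byte 0xD0 = 11010000 → 2-byte char #3 = D0 AA.
Offset 8: leading byte 0xF3 = 11110011 → 4-byte char #4 = F3 B8 BF BD.
Offset 12: leading byte 0xE0 = 11100000 → 3-byte char #5 = E0 B8 A8.
Offset 15: leading byte 0xE9 = 11101001 → 3-byte char #6 = E9 AD A8.
Leading byte 0xE9 = 11101001 matches 1110xxxx → 3-byte sequence.
Byte 1: 0xE9 = 11101001, payload 1001 (4 bits).
Byte 2: 0xAD = 10101101 (10xxxxxx ✓), payload 101101.
Byte 3: 0xA8 = 10101000 (10xxxxxx ✓), payload 101000.
Concatenate: 1001101101101000 = 0x9B68 (16 bits → U+9B68).

U+9B68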